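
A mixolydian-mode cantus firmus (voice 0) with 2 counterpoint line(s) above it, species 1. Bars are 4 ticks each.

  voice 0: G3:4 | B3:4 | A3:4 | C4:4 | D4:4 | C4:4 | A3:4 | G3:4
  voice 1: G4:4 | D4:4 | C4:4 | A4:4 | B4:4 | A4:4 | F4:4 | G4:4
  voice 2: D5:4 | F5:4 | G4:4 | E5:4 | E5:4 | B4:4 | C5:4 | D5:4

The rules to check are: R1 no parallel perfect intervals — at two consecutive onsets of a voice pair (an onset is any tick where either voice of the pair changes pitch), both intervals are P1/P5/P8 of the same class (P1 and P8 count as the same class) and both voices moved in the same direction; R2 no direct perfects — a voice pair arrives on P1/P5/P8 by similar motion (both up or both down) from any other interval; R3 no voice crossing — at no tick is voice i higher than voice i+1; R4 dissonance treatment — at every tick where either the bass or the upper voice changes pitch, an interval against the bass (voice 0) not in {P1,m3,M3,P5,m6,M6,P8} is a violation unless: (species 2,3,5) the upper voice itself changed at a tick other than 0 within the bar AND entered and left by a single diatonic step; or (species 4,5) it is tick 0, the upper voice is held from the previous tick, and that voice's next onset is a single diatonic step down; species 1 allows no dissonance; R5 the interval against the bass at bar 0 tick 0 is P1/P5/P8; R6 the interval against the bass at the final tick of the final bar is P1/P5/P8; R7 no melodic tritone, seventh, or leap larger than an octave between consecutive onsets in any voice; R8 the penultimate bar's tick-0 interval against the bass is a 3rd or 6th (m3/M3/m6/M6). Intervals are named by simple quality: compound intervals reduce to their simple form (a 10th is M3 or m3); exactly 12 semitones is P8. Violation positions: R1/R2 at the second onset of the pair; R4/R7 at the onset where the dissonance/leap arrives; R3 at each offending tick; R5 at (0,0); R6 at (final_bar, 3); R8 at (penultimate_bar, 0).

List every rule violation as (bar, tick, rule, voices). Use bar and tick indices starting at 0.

bar 0: v0=G3 v1=G4 v2=D5 downbeat P5
bar 1: v0=B3 v1=D4 v2=F5 downbeat TT
bar 2: v0=A3 v1=C4 v2=G4 downbeat m7
bar 3: v0=C4 v1=A4 v2=E5 downbeat M3
bar 4: v0=D4 v1=B4 v2=E5 downbeat M2
bar 5: v0=C4 v1=A4 v2=B4 downbeat M7
bar 6: v0=A3 v1=F4 v2=C5 downbeat m3
bar 7: v0=G3 v1=G4 v2=D5 downbeat P5
  -> R4 @ bar 1 tick 0 v(0, 2): B3/F5 TT untreated
  -> R2 @ bar 2 tick 0 v(1, 2): D4/F5 m3 -> C4/G4 P5 similar
  -> R4 @ bar 2 tick 0 v(0, 2): A3/G4 m7 untreated
  -> R7 @ bar 2 tick 0 v(2,): F5->G4 leap 10st
  -> R1 @ bar 3 tick 0 v(1, 2): C4/G4 P5 -> A4/E5 P5 similar
  -> R4 @ bar 4 tick 0 v(0, 2): D4/E5 M2 untreated
  -> R4 @ bar 5 tick 0 v(0, 2): C4/B4 M7 untreated
  -> R1 @ bar 7 tick 0 v(1, 2): F4/C5 P5 -> G4/D5 P5 similar

(1, 0, R4, (0, 2))
(2, 0, R2, (1, 2))
(2, 0, R4, (0, 2))
(2, 0, R7, (2,))
(3, 0, R1, (1, 2))
(4, 0, R4, (0, 2))
(5, 0, R4, (0, 2))
(7, 0, R1, (1, 2))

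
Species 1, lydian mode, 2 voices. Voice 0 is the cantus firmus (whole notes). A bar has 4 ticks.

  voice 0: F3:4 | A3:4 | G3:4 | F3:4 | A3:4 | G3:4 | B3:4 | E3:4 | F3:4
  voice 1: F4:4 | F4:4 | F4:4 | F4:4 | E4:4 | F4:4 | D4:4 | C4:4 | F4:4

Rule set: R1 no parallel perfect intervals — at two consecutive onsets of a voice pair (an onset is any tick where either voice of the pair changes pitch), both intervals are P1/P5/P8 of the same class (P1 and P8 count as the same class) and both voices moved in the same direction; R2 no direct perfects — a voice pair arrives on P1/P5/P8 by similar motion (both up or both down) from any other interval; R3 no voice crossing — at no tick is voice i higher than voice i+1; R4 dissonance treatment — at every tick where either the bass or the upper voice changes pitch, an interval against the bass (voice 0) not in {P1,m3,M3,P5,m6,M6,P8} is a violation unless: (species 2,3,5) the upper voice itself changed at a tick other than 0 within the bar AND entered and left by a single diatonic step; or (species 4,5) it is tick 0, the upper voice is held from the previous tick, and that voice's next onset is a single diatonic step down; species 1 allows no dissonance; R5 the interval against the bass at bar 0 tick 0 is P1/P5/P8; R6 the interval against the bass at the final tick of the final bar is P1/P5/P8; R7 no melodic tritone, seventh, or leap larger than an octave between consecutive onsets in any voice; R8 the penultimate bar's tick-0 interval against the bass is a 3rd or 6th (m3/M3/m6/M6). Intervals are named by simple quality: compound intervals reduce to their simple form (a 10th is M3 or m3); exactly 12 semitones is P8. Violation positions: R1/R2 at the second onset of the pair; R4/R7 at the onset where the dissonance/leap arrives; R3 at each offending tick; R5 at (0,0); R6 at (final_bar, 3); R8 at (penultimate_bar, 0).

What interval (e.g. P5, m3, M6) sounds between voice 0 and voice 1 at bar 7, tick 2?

m6

voice 0=E3 voice 1=C4 -> m6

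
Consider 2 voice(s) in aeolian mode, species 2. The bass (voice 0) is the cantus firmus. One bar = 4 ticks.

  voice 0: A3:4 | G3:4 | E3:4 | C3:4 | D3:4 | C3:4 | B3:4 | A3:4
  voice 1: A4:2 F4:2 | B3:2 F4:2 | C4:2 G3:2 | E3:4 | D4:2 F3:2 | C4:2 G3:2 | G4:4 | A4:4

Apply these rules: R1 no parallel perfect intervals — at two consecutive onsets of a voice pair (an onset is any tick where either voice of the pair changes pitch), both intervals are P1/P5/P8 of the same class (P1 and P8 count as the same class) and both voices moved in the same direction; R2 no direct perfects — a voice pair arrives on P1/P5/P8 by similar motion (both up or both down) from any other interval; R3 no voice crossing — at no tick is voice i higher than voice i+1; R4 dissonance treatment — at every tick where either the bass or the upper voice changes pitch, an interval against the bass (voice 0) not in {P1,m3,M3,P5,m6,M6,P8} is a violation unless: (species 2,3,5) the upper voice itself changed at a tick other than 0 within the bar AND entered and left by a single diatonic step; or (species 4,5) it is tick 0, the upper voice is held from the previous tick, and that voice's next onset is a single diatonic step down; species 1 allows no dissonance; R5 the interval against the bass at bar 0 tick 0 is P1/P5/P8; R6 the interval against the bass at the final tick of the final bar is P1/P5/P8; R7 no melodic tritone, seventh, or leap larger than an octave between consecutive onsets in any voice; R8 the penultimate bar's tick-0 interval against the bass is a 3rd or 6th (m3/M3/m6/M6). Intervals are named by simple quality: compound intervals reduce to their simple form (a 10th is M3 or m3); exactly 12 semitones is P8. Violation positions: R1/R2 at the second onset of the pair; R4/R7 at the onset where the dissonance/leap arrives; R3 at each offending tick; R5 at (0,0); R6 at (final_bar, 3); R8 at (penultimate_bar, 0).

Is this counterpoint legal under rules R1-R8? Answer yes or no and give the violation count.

bar 0: v0=A3 v1=A4 (P8)
bar 1: v0=G3 v1=B3 (M3)
bar 2: v0=E3 v1=C4 (m6)
bar 3: v0=C3 v1=E3 (M3)
bar 4: v0=D3 v1=D4 (P8)
bar 5: v0=C3 v1=C4 (P8)
bar 6: v0=B3 v1=G4 (m6)
bar 7: v0=A3 v1=A4 (P8)
  R7 @ bar1.0: F4->B3 leap 6st
  R4 @ bar1.2: G3/F4 m7 untreated
  R7 @ bar1.2: B3->F4 leap 6st
  R2 @ bar4.0: C3/E3 M3 -> D3/D4 P8 similar
  R7 @ bar4.0: E3->D4 leap 10st
  R7 @ bar6.0: C3->B3 leap 11st

No (6 violations)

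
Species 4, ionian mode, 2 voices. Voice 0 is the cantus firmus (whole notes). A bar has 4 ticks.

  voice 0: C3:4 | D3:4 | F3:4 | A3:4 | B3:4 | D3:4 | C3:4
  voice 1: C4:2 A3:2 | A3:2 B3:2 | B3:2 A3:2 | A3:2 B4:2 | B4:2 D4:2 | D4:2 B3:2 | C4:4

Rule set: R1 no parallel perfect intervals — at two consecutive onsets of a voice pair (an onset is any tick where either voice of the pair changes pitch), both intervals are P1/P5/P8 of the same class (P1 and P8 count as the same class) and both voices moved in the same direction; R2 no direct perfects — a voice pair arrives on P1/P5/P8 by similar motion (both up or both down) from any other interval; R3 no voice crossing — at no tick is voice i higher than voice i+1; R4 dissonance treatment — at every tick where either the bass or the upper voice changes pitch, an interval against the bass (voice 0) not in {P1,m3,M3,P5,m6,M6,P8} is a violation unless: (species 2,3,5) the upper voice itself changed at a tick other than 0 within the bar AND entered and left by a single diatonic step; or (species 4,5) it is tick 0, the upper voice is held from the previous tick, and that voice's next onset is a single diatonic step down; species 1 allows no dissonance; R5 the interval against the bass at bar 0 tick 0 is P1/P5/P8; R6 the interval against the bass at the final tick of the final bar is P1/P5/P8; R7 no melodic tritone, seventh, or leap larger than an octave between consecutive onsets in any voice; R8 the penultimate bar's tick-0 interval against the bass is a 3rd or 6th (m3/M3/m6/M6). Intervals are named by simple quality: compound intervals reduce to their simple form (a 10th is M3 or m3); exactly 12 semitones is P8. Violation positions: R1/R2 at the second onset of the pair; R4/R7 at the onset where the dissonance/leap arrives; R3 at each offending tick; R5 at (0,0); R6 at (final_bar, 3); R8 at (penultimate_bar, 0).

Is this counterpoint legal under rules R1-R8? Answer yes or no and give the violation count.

No (3 violations)

bar 0: v0=C3 v1=C4 (P8)
bar 1: v0=D3 v1=A3 (P5)
bar 2: v0=F3 v1=B3 (TT)
bar 3: v0=A3 v1=A3 (P1)
bar 4: v0=B3 v1=B4 (P8)
bar 5: v0=D3 v1=D4 (P8)
bar 6: v0=C3 v1=C4 (P8)
  R4 @ bar3.2: A3/B4 M2 untreated
  R7 @ bar3.2: A3->B4 leap 14st
  R8 @ bar5.0: penult P8 not 3rd/6th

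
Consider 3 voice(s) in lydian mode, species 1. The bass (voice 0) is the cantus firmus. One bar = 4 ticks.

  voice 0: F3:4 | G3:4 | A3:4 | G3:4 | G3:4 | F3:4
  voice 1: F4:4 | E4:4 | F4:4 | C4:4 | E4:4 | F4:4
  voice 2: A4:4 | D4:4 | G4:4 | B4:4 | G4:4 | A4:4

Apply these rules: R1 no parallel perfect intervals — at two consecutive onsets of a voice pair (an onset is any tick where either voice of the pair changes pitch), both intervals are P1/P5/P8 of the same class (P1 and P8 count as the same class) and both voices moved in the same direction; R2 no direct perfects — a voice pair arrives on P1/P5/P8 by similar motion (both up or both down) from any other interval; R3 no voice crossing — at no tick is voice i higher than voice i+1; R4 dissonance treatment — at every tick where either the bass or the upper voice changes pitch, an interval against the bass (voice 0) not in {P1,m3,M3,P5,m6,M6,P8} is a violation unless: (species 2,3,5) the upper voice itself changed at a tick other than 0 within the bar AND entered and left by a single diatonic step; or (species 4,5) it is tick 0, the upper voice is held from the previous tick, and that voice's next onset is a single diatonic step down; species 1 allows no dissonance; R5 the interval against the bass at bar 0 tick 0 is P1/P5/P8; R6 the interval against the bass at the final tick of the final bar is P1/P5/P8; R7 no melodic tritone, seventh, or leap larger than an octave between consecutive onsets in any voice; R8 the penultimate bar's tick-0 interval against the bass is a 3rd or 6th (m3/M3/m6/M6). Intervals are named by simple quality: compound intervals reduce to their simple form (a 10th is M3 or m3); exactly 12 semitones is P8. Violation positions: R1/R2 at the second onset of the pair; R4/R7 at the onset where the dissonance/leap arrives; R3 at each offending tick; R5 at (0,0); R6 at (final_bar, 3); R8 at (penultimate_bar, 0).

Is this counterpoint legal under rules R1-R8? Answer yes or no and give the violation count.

bar 0: v0=F3 v1=F4 v2=A4 (M3)
bar 1: v0=G3 v1=E4 v2=D4 (P5)
bar 2: v0=A3 v1=F4 v2=G4 (m7)
bar 3: v0=G3 v1=C4 v2=B4 (M3)
bar 4: v0=G3 v1=E4 v2=G4 (P8)
bar 5: v0=F3 v1=F4 v2=A4 (M3)
  R5 @ bar0.0: opens on M3
  R3 @ bar1.0: E4 above D4
  R3 @ bar1.1: E4 above D4
  R3 @ bar1.2: E4 above D4
  R3 @ bar1.3: E4 above D4
  R4 @ bar2.0: A3/G4 m7 untreated
  R4 @ bar3.0: G3/C4 P4 untreated
  R8 @ bar4.0: penult P8 not 3rd/6th
  R6 @ bar5.3: closes on M3

No (9 violations)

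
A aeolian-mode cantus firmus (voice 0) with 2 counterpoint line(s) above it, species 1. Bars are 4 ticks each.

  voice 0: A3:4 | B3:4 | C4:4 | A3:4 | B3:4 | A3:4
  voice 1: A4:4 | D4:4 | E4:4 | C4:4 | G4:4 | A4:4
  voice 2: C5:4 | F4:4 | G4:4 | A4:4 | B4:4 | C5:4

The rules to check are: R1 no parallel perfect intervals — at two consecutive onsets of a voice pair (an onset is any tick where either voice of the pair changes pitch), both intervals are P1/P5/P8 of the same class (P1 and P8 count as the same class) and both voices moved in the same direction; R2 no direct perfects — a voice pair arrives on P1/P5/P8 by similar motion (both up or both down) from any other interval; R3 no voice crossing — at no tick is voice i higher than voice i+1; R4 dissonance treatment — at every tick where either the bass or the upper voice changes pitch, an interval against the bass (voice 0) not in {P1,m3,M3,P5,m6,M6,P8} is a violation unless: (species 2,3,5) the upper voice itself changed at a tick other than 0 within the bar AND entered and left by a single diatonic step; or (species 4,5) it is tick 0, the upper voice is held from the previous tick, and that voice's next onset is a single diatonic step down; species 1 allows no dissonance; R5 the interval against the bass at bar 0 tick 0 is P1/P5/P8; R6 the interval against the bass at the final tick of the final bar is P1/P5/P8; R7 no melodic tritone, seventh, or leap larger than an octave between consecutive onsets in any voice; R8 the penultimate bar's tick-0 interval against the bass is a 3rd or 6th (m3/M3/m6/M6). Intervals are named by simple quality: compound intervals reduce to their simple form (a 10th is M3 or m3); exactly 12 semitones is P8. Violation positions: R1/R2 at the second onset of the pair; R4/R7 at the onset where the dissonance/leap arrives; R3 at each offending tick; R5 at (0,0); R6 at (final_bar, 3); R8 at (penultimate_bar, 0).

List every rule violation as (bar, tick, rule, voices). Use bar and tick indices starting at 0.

bar 0: v0=A3 v1=A4 v2=C5 downbeat m3
bar 1: v0=B3 v1=D4 v2=F4 downbeat TT
bar 2: v0=C4 v1=E4 v2=G4 downbeat P5
bar 3: v0=A3 v1=C4 v2=A4 downbeat P8
bar 4: v0=B3 v1=G4 v2=B4 downbeat P8
bar 5: v0=A3 v1=A4 v2=C5 downbeat m3
  -> R5 @ bar 0 tick 0 v(0, 2): opens on m3
  -> R4 @ bar 1 tick 0 v(0, 2): B3/F4 TT untreated
  -> R2 @ bar 2 tick 0 v(0, 2): B3/F4 TT -> C4/G4 P5 similar
  -> R1 @ bar 4 tick 0 v(0, 2): A3/A4 P8 -> B3/B4 P8 similar
  -> R8 @ bar 4 tick 0 v(0, 2): penult P8 not 3rd/6th
  -> R6 @ bar 5 tick 3 v(0, 2): closes on m3

(0, 0, R5, (0, 2))
(1, 0, R4, (0, 2))
(2, 0, R2, (0, 2))
(4, 0, R1, (0, 2))
(4, 0, R8, (0, 2))
(5, 3, R6, (0, 2))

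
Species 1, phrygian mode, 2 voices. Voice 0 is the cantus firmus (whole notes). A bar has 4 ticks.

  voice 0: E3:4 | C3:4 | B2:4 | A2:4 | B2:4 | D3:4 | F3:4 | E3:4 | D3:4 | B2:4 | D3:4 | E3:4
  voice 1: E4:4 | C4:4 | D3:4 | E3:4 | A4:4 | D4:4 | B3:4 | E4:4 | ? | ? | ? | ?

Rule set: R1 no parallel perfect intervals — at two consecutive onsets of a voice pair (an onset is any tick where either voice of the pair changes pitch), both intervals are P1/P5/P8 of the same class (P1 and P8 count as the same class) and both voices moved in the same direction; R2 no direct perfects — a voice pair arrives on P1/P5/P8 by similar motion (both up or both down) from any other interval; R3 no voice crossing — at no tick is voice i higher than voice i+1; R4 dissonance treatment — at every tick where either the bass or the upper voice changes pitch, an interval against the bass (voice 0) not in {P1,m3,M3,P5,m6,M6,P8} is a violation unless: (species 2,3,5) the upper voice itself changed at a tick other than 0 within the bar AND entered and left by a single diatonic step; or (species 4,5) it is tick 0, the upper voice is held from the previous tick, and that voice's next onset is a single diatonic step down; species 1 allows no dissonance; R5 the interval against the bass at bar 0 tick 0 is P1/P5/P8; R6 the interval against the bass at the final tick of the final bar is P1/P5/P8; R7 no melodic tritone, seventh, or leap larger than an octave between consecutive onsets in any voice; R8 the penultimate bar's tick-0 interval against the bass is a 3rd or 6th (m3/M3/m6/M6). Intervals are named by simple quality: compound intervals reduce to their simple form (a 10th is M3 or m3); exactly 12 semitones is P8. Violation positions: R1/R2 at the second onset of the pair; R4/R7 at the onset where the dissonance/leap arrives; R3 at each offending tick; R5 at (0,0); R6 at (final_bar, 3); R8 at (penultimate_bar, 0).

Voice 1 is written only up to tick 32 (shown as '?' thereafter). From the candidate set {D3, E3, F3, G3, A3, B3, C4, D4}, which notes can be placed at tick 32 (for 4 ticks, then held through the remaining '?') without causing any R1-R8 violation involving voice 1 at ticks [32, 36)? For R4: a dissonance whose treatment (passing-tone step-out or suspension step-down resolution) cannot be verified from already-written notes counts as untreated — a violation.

D3: violates R1,R7
E3: violates R4
F3: violates R7
G3: violates R4
A3: violates R2
B3: legal
C4: violates R4
D4: violates R1

{B3}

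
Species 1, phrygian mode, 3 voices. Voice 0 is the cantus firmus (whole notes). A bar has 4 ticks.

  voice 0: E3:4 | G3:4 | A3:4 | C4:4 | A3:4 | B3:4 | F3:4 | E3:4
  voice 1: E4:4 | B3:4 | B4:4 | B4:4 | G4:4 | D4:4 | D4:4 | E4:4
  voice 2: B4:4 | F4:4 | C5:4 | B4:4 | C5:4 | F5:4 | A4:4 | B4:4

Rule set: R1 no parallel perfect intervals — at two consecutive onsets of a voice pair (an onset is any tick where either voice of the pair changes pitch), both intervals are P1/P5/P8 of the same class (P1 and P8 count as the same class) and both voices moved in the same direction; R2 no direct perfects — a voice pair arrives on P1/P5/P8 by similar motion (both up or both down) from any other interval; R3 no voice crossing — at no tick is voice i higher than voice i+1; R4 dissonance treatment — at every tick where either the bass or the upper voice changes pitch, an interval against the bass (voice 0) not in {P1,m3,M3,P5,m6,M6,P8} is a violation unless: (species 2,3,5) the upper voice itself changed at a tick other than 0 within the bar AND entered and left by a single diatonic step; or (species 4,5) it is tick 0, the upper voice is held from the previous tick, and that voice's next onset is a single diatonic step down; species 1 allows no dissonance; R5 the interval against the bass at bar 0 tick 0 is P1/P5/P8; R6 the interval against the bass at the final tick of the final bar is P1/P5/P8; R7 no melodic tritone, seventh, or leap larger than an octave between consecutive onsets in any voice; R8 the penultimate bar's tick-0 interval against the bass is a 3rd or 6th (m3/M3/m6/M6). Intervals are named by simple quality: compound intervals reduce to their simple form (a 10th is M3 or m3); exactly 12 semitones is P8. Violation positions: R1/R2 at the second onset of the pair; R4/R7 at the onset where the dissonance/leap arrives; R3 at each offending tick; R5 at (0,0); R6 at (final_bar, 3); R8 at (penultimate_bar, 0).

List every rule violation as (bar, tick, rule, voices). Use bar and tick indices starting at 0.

bar 0: v0=E3 v1=E4 v2=B4 downbeat P5
bar 1: v0=G3 v1=B3 v2=F4 downbeat m7
bar 2: v0=A3 v1=B4 v2=C5 downbeat m3
bar 3: v0=C4 v1=B4 v2=B4 downbeat M7
bar 4: v0=A3 v1=G4 v2=C5 downbeat m3
bar 5: v0=B3 v1=D4 v2=F5 downbeat TT
bar 6: v0=F3 v1=D4 v2=A4 downbeat M3
bar 7: v0=E3 v1=E4 v2=B4 downbeat P5
  -> R4 @ bar 1 tick 0 v(0, 2): G3/F4 m7 untreated
  -> R7 @ bar 1 tick 0 v(2,): B4->F4 leap 6st
  -> R4 @ bar 2 tick 0 v(0, 1): A3/B4 M2 untreated
  -> R4 @ bar 3 tick 0 v(0, 1): C4/B4 M7 untreated
  -> R4 @ bar 3 tick 0 v(0, 2): C4/B4 M7 untreated
  -> R4 @ bar 4 tick 0 v(0, 1): A3/G4 m7 untreated
  -> R4 @ bar 5 tick 0 v(0, 2): B3/F5 TT untreated
  -> R7 @ bar 6 tick 0 v(0,): B3->F3 leap 6st
  -> R1 @ bar 7 tick 0 v(1, 2): D4/A4 P5 -> E4/B4 P5 similar

(1, 0, R4, (0, 2))
(1, 0, R7, (2,))
(2, 0, R4, (0, 1))
(3, 0, R4, (0, 1))
(3, 0, R4, (0, 2))
(4, 0, R4, (0, 1))
(5, 0, R4, (0, 2))
(6, 0, R7, (0,))
(7, 0, R1, (1, 2))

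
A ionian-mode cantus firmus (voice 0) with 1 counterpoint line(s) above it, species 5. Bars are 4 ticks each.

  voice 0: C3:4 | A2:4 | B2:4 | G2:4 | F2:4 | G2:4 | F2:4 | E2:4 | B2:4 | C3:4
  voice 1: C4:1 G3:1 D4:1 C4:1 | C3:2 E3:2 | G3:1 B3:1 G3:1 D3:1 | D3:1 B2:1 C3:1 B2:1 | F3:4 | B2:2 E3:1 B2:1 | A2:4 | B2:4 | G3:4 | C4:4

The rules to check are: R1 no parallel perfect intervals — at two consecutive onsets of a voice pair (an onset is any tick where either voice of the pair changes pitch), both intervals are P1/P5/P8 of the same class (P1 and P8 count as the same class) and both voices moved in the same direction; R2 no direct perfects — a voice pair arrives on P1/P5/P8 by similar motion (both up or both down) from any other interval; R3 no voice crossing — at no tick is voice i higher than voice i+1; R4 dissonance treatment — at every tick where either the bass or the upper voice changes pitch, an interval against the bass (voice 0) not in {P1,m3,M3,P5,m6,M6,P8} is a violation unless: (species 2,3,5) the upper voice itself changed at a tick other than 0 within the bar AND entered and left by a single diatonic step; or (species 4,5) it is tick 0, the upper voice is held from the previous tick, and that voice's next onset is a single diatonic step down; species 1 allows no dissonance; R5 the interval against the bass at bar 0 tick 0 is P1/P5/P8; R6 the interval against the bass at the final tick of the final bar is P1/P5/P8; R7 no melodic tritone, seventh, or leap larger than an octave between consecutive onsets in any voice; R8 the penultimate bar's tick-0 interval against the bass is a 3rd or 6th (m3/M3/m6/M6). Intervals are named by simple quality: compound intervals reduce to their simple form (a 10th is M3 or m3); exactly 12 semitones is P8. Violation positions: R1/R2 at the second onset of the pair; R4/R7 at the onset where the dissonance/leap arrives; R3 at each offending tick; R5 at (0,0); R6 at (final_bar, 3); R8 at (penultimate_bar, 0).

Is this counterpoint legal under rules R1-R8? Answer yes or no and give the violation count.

No (4 violations)

bar 0: v0=C3 v1=C4 (P8)
bar 1: v0=A2 v1=C3 (m3)
bar 2: v0=B2 v1=G3 (m6)
bar 3: v0=G2 v1=D3 (P5)
bar 4: v0=F2 v1=F3 (P8)
bar 5: v0=G2 v1=B2 (M3)
bar 6: v0=F2 v1=A2 (M3)
bar 7: v0=E2 v1=B2 (P5)
bar 8: v0=B2 v1=G3 (m6)
bar 9: v0=C3 v1=C4 (P8)
  R4 @ bar0.2: C3/D4 M2 untreated
  R7 @ bar4.0: B2->F3 leap 6st
  R7 @ bar5.0: F3->B2 leap 6st
  R2 @ bar9.0: B2/G3 m6 -> C3/C4 P8 similar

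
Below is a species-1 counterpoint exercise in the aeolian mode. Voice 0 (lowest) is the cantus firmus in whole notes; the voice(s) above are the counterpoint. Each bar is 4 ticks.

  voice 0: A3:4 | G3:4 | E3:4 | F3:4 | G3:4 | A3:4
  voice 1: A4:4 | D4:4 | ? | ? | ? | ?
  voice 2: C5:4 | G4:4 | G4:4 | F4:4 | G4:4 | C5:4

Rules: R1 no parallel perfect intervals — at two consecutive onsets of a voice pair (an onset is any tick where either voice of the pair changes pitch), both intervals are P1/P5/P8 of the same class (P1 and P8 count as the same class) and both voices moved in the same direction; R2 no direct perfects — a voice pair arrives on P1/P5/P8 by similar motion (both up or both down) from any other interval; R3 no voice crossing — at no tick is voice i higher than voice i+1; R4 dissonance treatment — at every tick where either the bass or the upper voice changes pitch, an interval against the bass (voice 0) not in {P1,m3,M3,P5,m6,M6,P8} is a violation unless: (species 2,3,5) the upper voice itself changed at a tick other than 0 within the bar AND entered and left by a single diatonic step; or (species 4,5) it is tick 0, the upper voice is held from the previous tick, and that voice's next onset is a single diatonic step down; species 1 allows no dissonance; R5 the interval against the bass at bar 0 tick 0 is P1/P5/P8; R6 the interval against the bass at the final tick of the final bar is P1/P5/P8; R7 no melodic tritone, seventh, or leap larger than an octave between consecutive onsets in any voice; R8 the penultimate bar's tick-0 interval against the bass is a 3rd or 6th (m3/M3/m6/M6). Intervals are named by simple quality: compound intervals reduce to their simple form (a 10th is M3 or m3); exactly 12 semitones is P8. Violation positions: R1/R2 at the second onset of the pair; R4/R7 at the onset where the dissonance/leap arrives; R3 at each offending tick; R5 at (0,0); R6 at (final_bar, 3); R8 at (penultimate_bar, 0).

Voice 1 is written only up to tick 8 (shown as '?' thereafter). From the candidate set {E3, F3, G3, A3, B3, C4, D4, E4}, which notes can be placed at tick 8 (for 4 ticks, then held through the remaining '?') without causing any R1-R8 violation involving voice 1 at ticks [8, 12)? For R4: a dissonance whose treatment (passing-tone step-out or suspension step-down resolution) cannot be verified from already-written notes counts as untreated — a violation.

{C4, E4, G3}

E3: violates R2,R7
F3: violates R4
G3: legal
A3: violates R4
B3: violates R1
C4: legal
D4: violates R4
E4: legal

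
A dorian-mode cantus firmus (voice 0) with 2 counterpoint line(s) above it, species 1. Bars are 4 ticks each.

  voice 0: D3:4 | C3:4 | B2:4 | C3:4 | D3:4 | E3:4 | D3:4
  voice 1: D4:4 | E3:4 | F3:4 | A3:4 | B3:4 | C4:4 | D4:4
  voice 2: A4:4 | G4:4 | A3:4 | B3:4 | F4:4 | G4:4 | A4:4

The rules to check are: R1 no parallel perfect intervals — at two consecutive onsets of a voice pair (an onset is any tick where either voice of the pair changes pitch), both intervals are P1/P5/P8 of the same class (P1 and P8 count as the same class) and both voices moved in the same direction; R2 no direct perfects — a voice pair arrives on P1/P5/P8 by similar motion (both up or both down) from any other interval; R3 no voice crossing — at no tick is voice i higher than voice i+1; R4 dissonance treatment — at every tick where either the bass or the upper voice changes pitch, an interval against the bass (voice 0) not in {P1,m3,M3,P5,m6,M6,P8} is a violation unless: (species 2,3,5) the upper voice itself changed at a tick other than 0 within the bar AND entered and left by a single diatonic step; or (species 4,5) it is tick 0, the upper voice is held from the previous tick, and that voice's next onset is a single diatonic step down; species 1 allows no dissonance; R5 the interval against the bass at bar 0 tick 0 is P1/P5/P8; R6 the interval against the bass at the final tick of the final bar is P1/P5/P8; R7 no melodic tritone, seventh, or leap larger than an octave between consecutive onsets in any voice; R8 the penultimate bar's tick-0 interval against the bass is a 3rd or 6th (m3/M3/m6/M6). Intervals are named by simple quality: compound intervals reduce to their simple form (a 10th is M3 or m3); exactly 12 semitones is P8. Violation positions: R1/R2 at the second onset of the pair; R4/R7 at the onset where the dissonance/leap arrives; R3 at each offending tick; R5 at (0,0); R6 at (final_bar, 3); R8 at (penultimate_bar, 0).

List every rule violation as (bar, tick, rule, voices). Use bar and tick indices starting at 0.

bar 0: v0=D3 v1=D4 v2=A4 downbeat P5
bar 1: v0=C3 v1=E3 v2=G4 downbeat P5
bar 2: v0=B2 v1=F3 v2=A3 downbeat m7
bar 3: v0=C3 v1=A3 v2=B3 downbeat M7
bar 4: v0=D3 v1=B3 v2=F4 downbeat m3
bar 5: v0=E3 v1=C4 v2=G4 downbeat m3
bar 6: v0=D3 v1=D4 v2=A4 downbeat P5
  -> R1 @ bar 1 tick 0 v(0, 2): D3/A4 P5 -> C3/G4 P5 similar
  -> R7 @ bar 1 tick 0 v(1,): D4->E3 leap 10st
  -> R4 @ bar 2 tick 0 v(0, 1): B2/F3 TT untreated
  -> R4 @ bar 2 tick 0 v(0, 2): B2/A3 m7 untreated
  -> R7 @ bar 2 tick 0 v(2,): G4->A3 leap 10st
  -> R4 @ bar 3 tick 0 v(0, 2): C3/B3 M7 untreated
  -> R7 @ bar 4 tick 0 v(2,): B3->F4 leap 6st
  -> R2 @ bar 5 tick 0 v(1, 2): B3/F4 TT -> C4/G4 P5 similar
  -> R1 @ bar 6 tick 0 v(1, 2): C4/G4 P5 -> D4/A4 P5 similar

(1, 0, R1, (0, 2))
(1, 0, R7, (1,))
(2, 0, R4, (0, 1))
(2, 0, R4, (0, 2))
(2, 0, R7, (2,))
(3, 0, R4, (0, 2))
(4, 0, R7, (2,))
(5, 0, R2, (1, 2))
(6, 0, R1, (1, 2))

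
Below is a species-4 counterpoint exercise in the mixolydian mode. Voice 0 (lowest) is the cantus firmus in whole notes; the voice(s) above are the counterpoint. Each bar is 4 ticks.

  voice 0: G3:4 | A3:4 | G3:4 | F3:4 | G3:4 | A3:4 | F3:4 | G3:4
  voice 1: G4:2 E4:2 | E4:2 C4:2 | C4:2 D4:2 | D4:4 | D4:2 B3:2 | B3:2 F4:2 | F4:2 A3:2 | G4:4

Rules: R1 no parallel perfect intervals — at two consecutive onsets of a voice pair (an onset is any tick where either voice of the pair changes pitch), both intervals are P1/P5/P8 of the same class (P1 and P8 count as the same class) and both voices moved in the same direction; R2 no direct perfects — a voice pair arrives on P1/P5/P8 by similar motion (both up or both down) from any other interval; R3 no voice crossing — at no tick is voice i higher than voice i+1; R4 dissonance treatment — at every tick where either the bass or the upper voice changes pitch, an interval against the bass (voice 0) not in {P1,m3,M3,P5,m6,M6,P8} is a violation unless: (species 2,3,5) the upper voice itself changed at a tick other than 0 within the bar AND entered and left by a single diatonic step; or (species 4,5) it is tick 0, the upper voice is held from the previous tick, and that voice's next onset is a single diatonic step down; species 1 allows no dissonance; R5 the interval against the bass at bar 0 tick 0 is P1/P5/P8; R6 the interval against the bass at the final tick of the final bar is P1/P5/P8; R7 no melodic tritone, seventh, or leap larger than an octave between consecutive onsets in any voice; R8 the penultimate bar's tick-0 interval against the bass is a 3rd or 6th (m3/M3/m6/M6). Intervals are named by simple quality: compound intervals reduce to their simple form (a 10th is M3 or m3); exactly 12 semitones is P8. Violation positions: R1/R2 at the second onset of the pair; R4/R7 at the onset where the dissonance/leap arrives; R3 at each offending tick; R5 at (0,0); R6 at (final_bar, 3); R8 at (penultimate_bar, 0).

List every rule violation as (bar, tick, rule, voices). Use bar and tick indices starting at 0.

bar 0: v0=G3 v1=G4 downbeat P8
bar 1: v0=A3 v1=E4 downbeat P5
bar 2: v0=G3 v1=C4 downbeat P4
bar 3: v0=F3 v1=D4 downbeat M6
bar 4: v0=G3 v1=D4 downbeat P5
bar 5: v0=A3 v1=B3 downbeat M2
bar 6: v0=F3 v1=F4 downbeat P8
bar 7: v0=G3 v1=G4 downbeat P8
  -> R4 @ bar 2 tick 0 v(0, 1): G3/C4 P4 untreated
  -> R4 @ bar 5 tick 0 v(0, 1): A3/B3 M2 untreated
  -> R7 @ bar 5 tick 2 v(1,): B3->F4 leap 6st
  -> R8 @ bar 6 tick 0 v(0, 1): penult P8 not 3rd/6th
  -> R2 @ bar 7 tick 0 v(0, 1): F3/A3 M3 -> G3/G4 P8 similar
  -> R7 @ bar 7 tick 0 v(1,): A3->G4 leap 10st

(2, 0, R4, (0, 1))
(5, 0, R4, (0, 1))
(5, 2, R7, (1,))
(6, 0, R8, (0, 1))
(7, 0, R2, (0, 1))
(7, 0, R7, (1,))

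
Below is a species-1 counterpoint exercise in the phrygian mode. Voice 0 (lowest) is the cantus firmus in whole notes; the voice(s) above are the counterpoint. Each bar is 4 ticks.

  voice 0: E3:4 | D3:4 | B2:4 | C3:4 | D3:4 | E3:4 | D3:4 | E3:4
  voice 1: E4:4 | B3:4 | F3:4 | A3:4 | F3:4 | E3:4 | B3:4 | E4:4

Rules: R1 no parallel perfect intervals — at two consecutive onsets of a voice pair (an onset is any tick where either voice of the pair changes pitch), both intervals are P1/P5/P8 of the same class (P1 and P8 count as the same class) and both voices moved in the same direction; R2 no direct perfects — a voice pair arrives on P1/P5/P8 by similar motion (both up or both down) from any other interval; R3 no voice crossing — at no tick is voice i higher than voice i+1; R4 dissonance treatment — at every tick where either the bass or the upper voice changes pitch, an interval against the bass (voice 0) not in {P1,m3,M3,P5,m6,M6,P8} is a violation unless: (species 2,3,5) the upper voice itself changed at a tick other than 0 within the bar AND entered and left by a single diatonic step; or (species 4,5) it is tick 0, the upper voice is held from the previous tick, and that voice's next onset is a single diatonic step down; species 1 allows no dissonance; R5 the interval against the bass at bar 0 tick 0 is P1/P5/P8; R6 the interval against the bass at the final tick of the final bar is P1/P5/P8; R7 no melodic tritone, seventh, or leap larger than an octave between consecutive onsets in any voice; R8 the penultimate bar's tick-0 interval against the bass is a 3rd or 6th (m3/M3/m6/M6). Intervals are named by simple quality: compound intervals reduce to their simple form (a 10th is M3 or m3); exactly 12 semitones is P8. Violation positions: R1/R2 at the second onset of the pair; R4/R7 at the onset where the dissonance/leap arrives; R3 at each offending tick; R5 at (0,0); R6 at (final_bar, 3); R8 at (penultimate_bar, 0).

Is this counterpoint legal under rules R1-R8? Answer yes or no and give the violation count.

bar 0: v0=E3 v1=E4 (P8)
bar 1: v0=D3 v1=B3 (M6)
bar 2: v0=B2 v1=F3 (TT)
bar 3: v0=C3 v1=A3 (M6)
bar 4: v0=D3 v1=F3 (m3)
bar 5: v0=E3 v1=E3 (P1)
bar 6: v0=D3 v1=B3 (M6)
bar 7: v0=E3 v1=E4 (P8)
  R4 @ bar2.0: B2/F3 TT untreated
  R7 @ bar2.0: B3->F3 leap 6st
  R2 @ bar7.0: D3/B3 M6 -> E3/E4 P8 similar

No (3 violations)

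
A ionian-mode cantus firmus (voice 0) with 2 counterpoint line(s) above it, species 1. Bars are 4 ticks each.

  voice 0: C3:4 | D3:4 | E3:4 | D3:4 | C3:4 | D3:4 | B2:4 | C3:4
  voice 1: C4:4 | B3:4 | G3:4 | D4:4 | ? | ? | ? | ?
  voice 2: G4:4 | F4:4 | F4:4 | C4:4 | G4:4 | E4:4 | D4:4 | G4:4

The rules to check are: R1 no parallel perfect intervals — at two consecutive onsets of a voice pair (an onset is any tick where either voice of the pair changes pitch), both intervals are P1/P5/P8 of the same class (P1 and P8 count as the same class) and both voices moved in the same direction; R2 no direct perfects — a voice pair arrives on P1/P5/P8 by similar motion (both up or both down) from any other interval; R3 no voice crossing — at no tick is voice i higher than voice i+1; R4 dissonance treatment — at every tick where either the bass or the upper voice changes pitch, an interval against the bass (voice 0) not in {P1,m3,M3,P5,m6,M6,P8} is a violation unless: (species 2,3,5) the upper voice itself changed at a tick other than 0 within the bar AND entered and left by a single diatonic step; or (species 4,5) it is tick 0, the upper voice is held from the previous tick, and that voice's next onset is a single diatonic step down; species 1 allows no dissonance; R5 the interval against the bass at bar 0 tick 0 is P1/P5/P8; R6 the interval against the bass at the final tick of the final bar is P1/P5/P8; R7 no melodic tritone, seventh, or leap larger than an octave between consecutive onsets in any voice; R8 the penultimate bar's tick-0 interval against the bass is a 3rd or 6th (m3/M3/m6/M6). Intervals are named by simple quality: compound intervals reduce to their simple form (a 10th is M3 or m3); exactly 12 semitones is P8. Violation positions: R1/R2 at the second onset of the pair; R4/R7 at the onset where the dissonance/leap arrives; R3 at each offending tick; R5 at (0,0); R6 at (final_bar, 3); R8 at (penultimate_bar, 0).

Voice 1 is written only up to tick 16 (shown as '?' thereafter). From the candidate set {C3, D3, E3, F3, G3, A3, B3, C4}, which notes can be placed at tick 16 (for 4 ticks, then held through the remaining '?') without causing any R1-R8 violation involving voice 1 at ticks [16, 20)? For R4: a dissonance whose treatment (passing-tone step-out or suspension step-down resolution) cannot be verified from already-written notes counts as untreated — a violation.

{A3}

C3: violates R1,R7
D3: violates R4
E3: violates R7
F3: violates R4
G3: violates R2
A3: legal
B3: violates R4
C4: violates R1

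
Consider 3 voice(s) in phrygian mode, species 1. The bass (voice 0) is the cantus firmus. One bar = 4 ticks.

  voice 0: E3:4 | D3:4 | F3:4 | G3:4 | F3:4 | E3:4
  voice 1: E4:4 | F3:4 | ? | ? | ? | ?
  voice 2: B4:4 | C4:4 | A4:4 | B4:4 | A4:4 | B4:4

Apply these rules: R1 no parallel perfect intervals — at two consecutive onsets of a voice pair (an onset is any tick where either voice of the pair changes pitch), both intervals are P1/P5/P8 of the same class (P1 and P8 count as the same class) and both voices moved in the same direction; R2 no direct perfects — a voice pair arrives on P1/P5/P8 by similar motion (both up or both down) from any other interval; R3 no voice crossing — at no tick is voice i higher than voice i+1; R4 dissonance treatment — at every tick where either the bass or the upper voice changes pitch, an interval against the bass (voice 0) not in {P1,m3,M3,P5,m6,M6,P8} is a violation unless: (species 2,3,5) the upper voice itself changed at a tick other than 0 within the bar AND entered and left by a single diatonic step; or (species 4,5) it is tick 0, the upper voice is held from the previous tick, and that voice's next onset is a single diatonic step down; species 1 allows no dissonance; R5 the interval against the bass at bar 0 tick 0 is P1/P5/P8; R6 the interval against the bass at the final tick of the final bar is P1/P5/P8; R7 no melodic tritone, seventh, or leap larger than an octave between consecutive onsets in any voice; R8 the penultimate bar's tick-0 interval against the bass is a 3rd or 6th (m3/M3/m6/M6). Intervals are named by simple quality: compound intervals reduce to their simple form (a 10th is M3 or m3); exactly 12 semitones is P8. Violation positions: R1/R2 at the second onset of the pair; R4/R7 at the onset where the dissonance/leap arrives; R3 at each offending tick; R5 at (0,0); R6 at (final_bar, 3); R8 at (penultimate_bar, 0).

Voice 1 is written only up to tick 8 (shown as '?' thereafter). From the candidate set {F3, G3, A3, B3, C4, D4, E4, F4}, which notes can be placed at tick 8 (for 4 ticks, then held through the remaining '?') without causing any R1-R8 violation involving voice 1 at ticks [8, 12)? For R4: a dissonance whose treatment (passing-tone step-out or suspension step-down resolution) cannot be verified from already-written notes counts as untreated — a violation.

F3: legal
G3: violates R4
A3: violates R2
B3: violates R4,R7
C4: violates R2
D4: violates R1
E4: violates R4,R7
F4: violates R2

{F3}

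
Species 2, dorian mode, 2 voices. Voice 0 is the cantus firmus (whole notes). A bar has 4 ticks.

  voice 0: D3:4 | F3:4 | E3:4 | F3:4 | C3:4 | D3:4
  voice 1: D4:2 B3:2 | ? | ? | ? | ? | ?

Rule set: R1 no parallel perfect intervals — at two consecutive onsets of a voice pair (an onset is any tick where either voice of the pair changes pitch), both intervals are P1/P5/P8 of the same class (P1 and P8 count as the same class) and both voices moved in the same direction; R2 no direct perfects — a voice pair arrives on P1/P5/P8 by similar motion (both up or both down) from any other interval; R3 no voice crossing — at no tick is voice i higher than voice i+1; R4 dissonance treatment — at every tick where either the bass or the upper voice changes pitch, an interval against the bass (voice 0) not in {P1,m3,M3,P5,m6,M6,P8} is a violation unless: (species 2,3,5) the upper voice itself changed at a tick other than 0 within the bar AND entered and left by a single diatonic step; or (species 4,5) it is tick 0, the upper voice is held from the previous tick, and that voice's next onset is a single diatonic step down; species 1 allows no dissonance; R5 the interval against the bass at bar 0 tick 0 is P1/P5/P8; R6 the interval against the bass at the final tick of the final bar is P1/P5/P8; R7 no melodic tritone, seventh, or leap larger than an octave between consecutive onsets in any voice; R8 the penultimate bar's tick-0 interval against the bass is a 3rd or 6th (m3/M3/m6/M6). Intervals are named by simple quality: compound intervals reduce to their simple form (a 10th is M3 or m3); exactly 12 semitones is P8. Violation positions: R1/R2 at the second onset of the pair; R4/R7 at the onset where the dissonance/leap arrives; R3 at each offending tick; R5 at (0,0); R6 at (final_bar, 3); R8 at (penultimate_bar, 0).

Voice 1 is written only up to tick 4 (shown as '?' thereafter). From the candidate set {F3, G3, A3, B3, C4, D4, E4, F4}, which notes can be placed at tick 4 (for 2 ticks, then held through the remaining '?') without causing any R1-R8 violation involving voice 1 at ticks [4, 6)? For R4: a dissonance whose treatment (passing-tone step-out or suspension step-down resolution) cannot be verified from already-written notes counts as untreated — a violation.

F3: violates R7
G3: violates R4
A3: legal
B3: violates R4
C4: violates R2
D4: legal
E4: violates R4
F4: violates R2,R7

{A3, D4}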